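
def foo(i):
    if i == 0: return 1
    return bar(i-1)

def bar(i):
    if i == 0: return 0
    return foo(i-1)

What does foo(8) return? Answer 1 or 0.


foo(8) = bar(7)
bar(7) = foo(6)
foo(6) = bar(5)
bar(5) = foo(4)
foo(4) = bar(3)
bar(3) = foo(2)
foo(2) = bar(1)
bar(1) = foo(0)
foo(0) = 1  (base case)
Result: 1

1


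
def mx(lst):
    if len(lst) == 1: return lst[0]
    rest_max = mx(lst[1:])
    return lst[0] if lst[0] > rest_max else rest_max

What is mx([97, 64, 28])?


mx([97, 64, 28]): compare 97 with mx([64, 28])
mx([64, 28]): compare 64 with mx([28])
mx([28]) = 28  (base case)
Compare 64 with 28 -> 64
Compare 97 with 64 -> 97

97


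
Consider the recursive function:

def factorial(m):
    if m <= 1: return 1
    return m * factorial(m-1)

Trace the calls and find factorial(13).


factorial(13)
= 13 * factorial(12)
= 13 * 12 * factorial(11)
= 13 * 12 * 11 * factorial(10)
= 13 * 12 * 11 * 10 * factorial(9)
= 13 * 12 * 11 * 10 * 9 * factorial(8)
= 13 * 12 * 11 * 10 * 9 * 8 * factorial(7)
= 13 * 12 * 11 * 10 * 9 * 8 * 7 * factorial(6)
= 13 * 12 * 11 * 10 * 9 * 8 * 7 * 6 * factorial(5)
= 13 * 12 * 11 * 10 * 9 * 8 * 7 * 6 * 5 * factorial(4)
= 13 * 12 * 11 * 10 * 9 * 8 * 7 * 6 * 5 * 4 * factorial(3)
= 13 * 12 * 11 * 10 * 9 * 8 * 7 * 6 * 5 * 4 * 3 * factorial(2)
= 13 * 12 * 11 * 10 * 9 * 8 * 7 * 6 * 5 * 4 * 3 * 2 * factorial(1)
= 13 * 12 * 11 * 10 * 9 * 8 * 7 * 6 * 5 * 4 * 3 * 2 * 1
= 6227020800

6227020800


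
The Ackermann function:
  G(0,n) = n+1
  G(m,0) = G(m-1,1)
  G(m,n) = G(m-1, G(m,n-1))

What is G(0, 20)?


G(0, 20) = 21
Result: G(0, 20) = 21

21


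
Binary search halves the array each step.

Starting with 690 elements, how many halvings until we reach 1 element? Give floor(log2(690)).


690 / 2 = 345
345 / 2 = 172
172 / 2 = 86
86 / 2 = 43
43 / 2 = 21
21 / 2 = 10
10 / 2 = 5
5 / 2 = 2
2 / 2 = 1
Reached 1 after 9 halvings

9


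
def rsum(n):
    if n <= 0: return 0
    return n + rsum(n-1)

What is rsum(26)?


rsum(26)
= 26 + 25 + 24 + 23 + 22 + 21 + 20 + 19 + 18 + 17 + 16 + 15 + 14 + 13 + 12 + 11 + 10 + 9 + 8 + 7 + 6 + 5 + 4 + 3 + 2 + 1 + rsum(0)
= 26 + 25 + 24 + 23 + 22 + 21 + 20 + 19 + 18 + 17 + 16 + 15 + 14 + 13 + 12 + 11 + 10 + 9 + 8 + 7 + 6 + 5 + 4 + 3 + 2 + 1 + 0
= 351

351


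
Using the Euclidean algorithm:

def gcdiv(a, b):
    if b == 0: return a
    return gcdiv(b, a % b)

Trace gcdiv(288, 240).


gcdiv(288, 240) = gcdiv(240, 48)
gcdiv(240, 48) = gcdiv(48, 0)
gcdiv(48, 0) = 48  (base case)

48


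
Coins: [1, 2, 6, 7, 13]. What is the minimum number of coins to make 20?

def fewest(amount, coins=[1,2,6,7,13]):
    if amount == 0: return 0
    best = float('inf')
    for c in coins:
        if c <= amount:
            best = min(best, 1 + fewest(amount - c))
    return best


Building up with DP:
fewest(0) = 0
fewest(1) = min(1+fewest(0)=1+0=1) = 1
fewest(2) = min(1+fewest(1)=1+1=2, 1+fewest(0)=1+0=1) = 1
fewest(3) = min(1+fewest(2)=1+1=2, 1+fewest(1)=1+1=2) = 2
fewest(4) = min(1+fewest(3)=1+2=3, 1+fewest(2)=1+1=2) = 2
fewest(5) = min(1+fewest(4)=1+2=3, 1+fewest(3)=1+2=3) = 3
fewest(6) = min(1+fewest(5)=1+3=4, 1+fewest(4)=1+2=3, 1+fewest(0)=1+0=1) = 1
fewest(7) = min(1+fewest(6)=1+1=2, 1+fewest(5)=1+3=4, 1+fewest(1)=1+1=2, 1+fewest(0)=1+0=1) = 1
fewest(8) = min(1+fewest(7)=1+1=2, 1+fewest(6)=1+1=2, 1+fewest(2)=1+1=2, 1+fewest(1)=1+1=2) = 2
fewest(9) = min(1+fewest(8)=1+2=3, 1+fewest(7)=1+1=2, 1+fewest(3)=1+2=3, 1+fewest(2)=1+1=2) = 2
fewest(10) = min(1+fewest(9)=1+2=3, 1+fewest(8)=1+2=3, 1+fewest(4)=1+2=3, 1+fewest(3)=1+2=3) = 3
fewest(11) = min(1+fewest(10)=1+3=4, 1+fewest(9)=1+2=3, 1+fewest(5)=1+3=4, 1+fewest(4)=1+2=3) = 3
fewest(12) = min(1+fewest(11)=1+3=4, 1+fewest(10)=1+3=4, 1+fewest(6)=1+1=2, 1+fewest(5)=1+3=4) = 2
fewest(13) = min(1+fewest(12)=1+2=3, 1+fewest(11)=1+3=4, 1+fewest(7)=1+1=2, 1+fewest(6)=1+1=2, 1+fewest(0)=1+0=1) = 1
fewest(14) = min(1+fewest(13)=1+1=2, 1+fewest(12)=1+2=3, 1+fewest(8)=1+2=3, 1+fewest(7)=1+1=2, 1+fewest(1)=1+1=2) = 2
fewest(15) = min(1+fewest(14)=1+2=3, 1+fewest(13)=1+1=2, 1+fewest(9)=1+2=3, 1+fewest(8)=1+2=3, 1+fewest(2)=1+1=2) = 2
fewest(16) = min(1+fewest(15)=1+2=3, 1+fewest(14)=1+2=3, 1+fewest(10)=1+3=4, 1+fewest(9)=1+2=3, 1+fewest(3)=1+2=3) = 3
fewest(17) = min(1+fewest(16)=1+3=4, 1+fewest(15)=1+2=3, 1+fewest(11)=1+3=4, 1+fewest(10)=1+3=4, 1+fewest(4)=1+2=3) = 3
fewest(18) = min(1+fewest(17)=1+3=4, 1+fewest(16)=1+3=4, 1+fewest(12)=1+2=3, 1+fewest(11)=1+3=4, 1+fewest(5)=1+3=4) = 3
fewest(19) = min(1+fewest(18)=1+3=4, 1+fewest(17)=1+3=4, 1+fewest(13)=1+1=2, 1+fewest(12)=1+2=3, 1+fewest(6)=1+1=2) = 2
fewest(20) = min(1+fewest(19)=1+2=3, 1+fewest(18)=1+3=4, 1+fewest(14)=1+2=3, 1+fewest(13)=1+1=2, 1+fewest(7)=1+1=2) = 2

2


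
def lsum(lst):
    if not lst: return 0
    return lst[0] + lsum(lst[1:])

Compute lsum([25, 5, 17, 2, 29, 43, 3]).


lsum([25, 5, 17, 2, 29, 43, 3]) = 25 + lsum([5, 17, 2, 29, 43, 3])
lsum([5, 17, 2, 29, 43, 3]) = 5 + lsum([17, 2, 29, 43, 3])
lsum([17, 2, 29, 43, 3]) = 17 + lsum([2, 29, 43, 3])
lsum([2, 29, 43, 3]) = 2 + lsum([29, 43, 3])
lsum([29, 43, 3]) = 29 + lsum([43, 3])
lsum([43, 3]) = 43 + lsum([3])
lsum([3]) = 3 + lsum([])
lsum([]) = 0  (base case)
Total: 25 + 5 + 17 + 2 + 29 + 43 + 3 + 0 = 124

124


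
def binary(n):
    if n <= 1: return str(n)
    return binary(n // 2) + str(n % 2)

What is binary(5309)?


binary(5309) = binary(2654) + '1'
binary(2654) = binary(1327) + '0'
binary(1327) = binary(663) + '1'
binary(663) = binary(331) + '1'
binary(331) = binary(165) + '1'
binary(165) = binary(82) + '1'
binary(82) = binary(41) + '0'
binary(41) = binary(20) + '1'
binary(20) = binary(10) + '0'
binary(10) = binary(5) + '0'
binary(5) = binary(2) + '1'
binary(2) = binary(1) + '0'
binary(1) = '1'  (base case)
Concatenating: '1' + '0' + '1' + '0' + '0' + '1' + '0' + '1' + '1' + '1' + '1' + '0' + '1' = '1010010111101'

1010010111101


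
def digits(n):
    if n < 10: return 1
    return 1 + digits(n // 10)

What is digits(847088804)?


digits(847088804) = 1 + digits(84708880)
digits(84708880) = 1 + digits(8470888)
digits(8470888) = 1 + digits(847088)
digits(847088) = 1 + digits(84708)
digits(84708) = 1 + digits(8470)
digits(8470) = 1 + digits(847)
digits(847) = 1 + digits(84)
digits(84) = 1 + digits(8)
digits(8) = 1  (base case: 8 < 10)
Unwinding: 1 + 1 + 1 + 1 + 1 + 1 + 1 + 1 + 1 = 9

9


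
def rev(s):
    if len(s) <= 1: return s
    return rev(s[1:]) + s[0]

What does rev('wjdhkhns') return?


rev('wjdhkhns') = rev('jdhkhns') + 'w'
rev('jdhkhns') = rev('dhkhns') + 'j'
rev('dhkhns') = rev('hkhns') + 'd'
rev('hkhns') = rev('khns') + 'h'
rev('khns') = rev('hns') + 'k'
rev('hns') = rev('ns') + 'h'
rev('ns') = rev('s') + 'n'
rev('s') = 's'  (base case)
Concatenating: 's' + 'n' + 'h' + 'k' + 'h' + 'd' + 'j' + 'w' = 'snhkhdjw'

snhkhdjw


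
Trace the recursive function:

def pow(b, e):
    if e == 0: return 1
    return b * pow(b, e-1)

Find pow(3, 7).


pow(3, 7)
= 3 * pow(3, 6)
= 3 * 3 * pow(3, 5)
= 3 * 3 * 3 * pow(3, 4)
= 3 * 3 * 3 * 3 * pow(3, 3)
= 3 * 3 * 3 * 3 * 3 * pow(3, 2)
= 3 * 3 * 3 * 3 * 3 * 3 * pow(3, 1)
= 3 * 3 * 3 * 3 * 3 * 3 * 3 * pow(3, 0)
= 3 * 3 * 3 * 3 * 3 * 3 * 3 * 1
= 2187

2187


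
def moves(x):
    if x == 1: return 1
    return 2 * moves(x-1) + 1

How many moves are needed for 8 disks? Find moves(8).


moves(8) = 2 * moves(7) + 1
moves(7) = 2 * moves(6) + 1
moves(6) = 2 * moves(5) + 1
moves(5) = 2 * moves(4) + 1
moves(4) = 2 * moves(3) + 1
moves(3) = 2 * moves(2) + 1
moves(2) = 2 * moves(1) + 1
moves(1) = 1  (base case)
moves(2) = 2 * 1 + 1 = 3
moves(3) = 2 * 3 + 1 = 7
moves(4) = 2 * 7 + 1 = 15
moves(5) = 2 * 15 + 1 = 31
moves(6) = 2 * 31 + 1 = 63
moves(7) = 2 * 63 + 1 = 127
moves(8) = 2 * 127 + 1 = 255

255


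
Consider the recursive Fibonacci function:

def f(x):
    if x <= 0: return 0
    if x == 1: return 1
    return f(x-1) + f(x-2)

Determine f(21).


Computing f(21) bottom-up:
f(0) = 0
f(1) = 1
f(2) = f(1) + f(0) = 1 + 0 = 1
f(3) = f(2) + f(1) = 1 + 1 = 2
f(4) = f(3) + f(2) = 2 + 1 = 3
f(5) = f(4) + f(3) = 3 + 2 = 5
f(6) = f(5) + f(4) = 5 + 3 = 8
f(7) = f(6) + f(5) = 8 + 5 = 13
f(8) = f(7) + f(6) = 13 + 8 = 21
f(9) = f(8) + f(7) = 21 + 13 = 34
f(10) = f(9) + f(8) = 34 + 21 = 55
f(11) = f(10) + f(9) = 55 + 34 = 89
f(12) = f(11) + f(10) = 89 + 55 = 144
f(13) = f(12) + f(11) = 144 + 89 = 233
f(14) = f(13) + f(12) = 233 + 144 = 377
f(15) = f(14) + f(13) = 377 + 233 = 610
f(16) = f(15) + f(14) = 610 + 377 = 987
f(17) = f(16) + f(15) = 987 + 610 = 1597
f(18) = f(17) + f(16) = 1597 + 987 = 2584
f(19) = f(18) + f(17) = 2584 + 1597 = 4181
f(20) = f(19) + f(18) = 4181 + 2584 = 6765
f(21) = f(20) + f(19) = 6765 + 4181 = 10946

10946


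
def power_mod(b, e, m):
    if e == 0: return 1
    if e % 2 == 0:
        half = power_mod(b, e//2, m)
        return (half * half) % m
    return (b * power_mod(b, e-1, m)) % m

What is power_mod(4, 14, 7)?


power_mod(4, 14, 7): e is even, compute power_mod(4, 7, 7)
  power_mod(4, 7, 7): e is odd, compute power_mod(4, 6, 7)
    power_mod(4, 6, 7): e is even, compute power_mod(4, 3, 7)
      power_mod(4, 3, 7): e is odd, compute power_mod(4, 2, 7)
        power_mod(4, 2, 7): e is even, compute power_mod(4, 1, 7)
          power_mod(4, 1, 7): e is odd, compute power_mod(4, 0, 7)
          power_mod(4, 0, 7) = 1
          (4 * 1) % 7 = 4
        half=4, (4*4) % 7 = 2
      (4 * 2) % 7 = 1
    half=1, (1*1) % 7 = 1
  (4 * 1) % 7 = 4
half=4, (4*4) % 7 = 2

2


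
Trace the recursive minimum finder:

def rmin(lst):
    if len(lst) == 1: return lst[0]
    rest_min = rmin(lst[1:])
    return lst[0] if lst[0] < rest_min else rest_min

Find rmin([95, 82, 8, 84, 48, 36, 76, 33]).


rmin([95, 82, 8, 84, 48, 36, 76, 33]): compare 95 with rmin([82, 8, 84, 48, 36, 76, 33])
rmin([82, 8, 84, 48, 36, 76, 33]): compare 82 with rmin([8, 84, 48, 36, 76, 33])
rmin([8, 84, 48, 36, 76, 33]): compare 8 with rmin([84, 48, 36, 76, 33])
rmin([84, 48, 36, 76, 33]): compare 84 with rmin([48, 36, 76, 33])
rmin([48, 36, 76, 33]): compare 48 with rmin([36, 76, 33])
rmin([36, 76, 33]): compare 36 with rmin([76, 33])
rmin([76, 33]): compare 76 with rmin([33])
rmin([33]) = 33  (base case)
Compare 76 with 33 -> 33
Compare 36 with 33 -> 33
Compare 48 with 33 -> 33
Compare 84 with 33 -> 33
Compare 8 with 33 -> 8
Compare 82 with 8 -> 8
Compare 95 with 8 -> 8

8


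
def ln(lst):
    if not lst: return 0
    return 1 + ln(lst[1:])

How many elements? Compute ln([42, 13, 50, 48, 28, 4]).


ln([42, 13, 50, 48, 28, 4]) = 1 + ln([13, 50, 48, 28, 4])
ln([13, 50, 48, 28, 4]) = 1 + ln([50, 48, 28, 4])
ln([50, 48, 28, 4]) = 1 + ln([48, 28, 4])
ln([48, 28, 4]) = 1 + ln([28, 4])
ln([28, 4]) = 1 + ln([4])
ln([4]) = 1 + ln([])
ln([]) = 0  (base case)
Unwinding: 1 + 1 + 1 + 1 + 1 + 1 + 0 = 6

6


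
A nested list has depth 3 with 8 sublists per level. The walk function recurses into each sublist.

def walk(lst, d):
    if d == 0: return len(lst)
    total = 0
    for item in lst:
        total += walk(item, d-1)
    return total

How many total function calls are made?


At depth 0 (root): 1 call
At depth 1: each of 1 parents calls walk on 8 children = 8 calls
At depth 2: each of 8 parents calls walk on 8 children = 64 calls
At depth 3: each of 64 parents calls walk on 8 children = 512 calls
Total: 1 + 8 + 64 + 512 = 585

585


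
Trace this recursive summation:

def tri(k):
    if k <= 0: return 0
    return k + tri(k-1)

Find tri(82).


tri(82)
= 82 + 81 + 80 + 79 + 78 + 77 + 76 + 75 + 74 + 73 + 72 + 71 + 70 + 69 + 68 + 67 + 66 + 65 + 64 + 63 + 62 + 61 + 60 + 59 + 58 + 57 + 56 + 55 + 54 + 53 + 52 + 51 + 50 + 49 + 48 + 47 + 46 + 45 + 44 + 43 + 42 + 41 + 40 + 39 + 38 + 37 + 36 + 35 + 34 + 33 + 32 + 31 + 30 + 29 + 28 + 27 + 26 + 25 + 24 + 23 + 22 + 21 + 20 + 19 + 18 + 17 + 16 + 15 + 14 + 13 + 12 + 11 + 10 + 9 + 8 + 7 + 6 + 5 + 4 + 3 + 2 + 1 + tri(0)
= 82 + 81 + 80 + 79 + 78 + 77 + 76 + 75 + 74 + 73 + 72 + 71 + 70 + 69 + 68 + 67 + 66 + 65 + 64 + 63 + 62 + 61 + 60 + 59 + 58 + 57 + 56 + 55 + 54 + 53 + 52 + 51 + 50 + 49 + 48 + 47 + 46 + 45 + 44 + 43 + 42 + 41 + 40 + 39 + 38 + 37 + 36 + 35 + 34 + 33 + 32 + 31 + 30 + 29 + 28 + 27 + 26 + 25 + 24 + 23 + 22 + 21 + 20 + 19 + 18 + 17 + 16 + 15 + 14 + 13 + 12 + 11 + 10 + 9 + 8 + 7 + 6 + 5 + 4 + 3 + 2 + 1 + 0
= 3403

3403


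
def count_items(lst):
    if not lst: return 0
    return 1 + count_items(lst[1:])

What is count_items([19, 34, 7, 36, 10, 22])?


count_items([19, 34, 7, 36, 10, 22]) = 1 + count_items([34, 7, 36, 10, 22])
count_items([34, 7, 36, 10, 22]) = 1 + count_items([7, 36, 10, 22])
count_items([7, 36, 10, 22]) = 1 + count_items([36, 10, 22])
count_items([36, 10, 22]) = 1 + count_items([10, 22])
count_items([10, 22]) = 1 + count_items([22])
count_items([22]) = 1 + count_items([])
count_items([]) = 0  (base case)
Unwinding: 1 + 1 + 1 + 1 + 1 + 1 + 0 = 6

6


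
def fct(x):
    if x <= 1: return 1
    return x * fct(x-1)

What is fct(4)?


fct(4)
= 4 * fct(3)
= 4 * 3 * fct(2)
= 4 * 3 * 2 * fct(1)
= 4 * 3 * 2 * 1
= 24

24


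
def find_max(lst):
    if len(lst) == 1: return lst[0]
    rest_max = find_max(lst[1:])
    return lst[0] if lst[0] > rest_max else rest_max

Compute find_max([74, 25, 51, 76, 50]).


find_max([74, 25, 51, 76, 50]): compare 74 with find_max([25, 51, 76, 50])
find_max([25, 51, 76, 50]): compare 25 with find_max([51, 76, 50])
find_max([51, 76, 50]): compare 51 with find_max([76, 50])
find_max([76, 50]): compare 76 with find_max([50])
find_max([50]) = 50  (base case)
Compare 76 with 50 -> 76
Compare 51 with 76 -> 76
Compare 25 with 76 -> 76
Compare 74 with 76 -> 76

76


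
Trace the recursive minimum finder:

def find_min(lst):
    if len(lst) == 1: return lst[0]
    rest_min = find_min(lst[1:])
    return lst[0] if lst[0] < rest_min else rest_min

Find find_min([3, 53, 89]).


find_min([3, 53, 89]): compare 3 with find_min([53, 89])
find_min([53, 89]): compare 53 with find_min([89])
find_min([89]) = 89  (base case)
Compare 53 with 89 -> 53
Compare 3 with 53 -> 3

3


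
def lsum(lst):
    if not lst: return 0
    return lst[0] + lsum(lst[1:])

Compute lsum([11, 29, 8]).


lsum([11, 29, 8]) = 11 + lsum([29, 8])
lsum([29, 8]) = 29 + lsum([8])
lsum([8]) = 8 + lsum([])
lsum([]) = 0  (base case)
Total: 11 + 29 + 8 + 0 = 48

48


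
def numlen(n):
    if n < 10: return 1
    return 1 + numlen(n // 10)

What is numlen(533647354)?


numlen(533647354) = 1 + numlen(53364735)
numlen(53364735) = 1 + numlen(5336473)
numlen(5336473) = 1 + numlen(533647)
numlen(533647) = 1 + numlen(53364)
numlen(53364) = 1 + numlen(5336)
numlen(5336) = 1 + numlen(533)
numlen(533) = 1 + numlen(53)
numlen(53) = 1 + numlen(5)
numlen(5) = 1  (base case: 5 < 10)
Unwinding: 1 + 1 + 1 + 1 + 1 + 1 + 1 + 1 + 1 = 9

9


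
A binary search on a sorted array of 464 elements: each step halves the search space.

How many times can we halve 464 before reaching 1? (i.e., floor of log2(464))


464 / 2 = 232
232 / 2 = 116
116 / 2 = 58
58 / 2 = 29
29 / 2 = 14
14 / 2 = 7
7 / 2 = 3
3 / 2 = 1
Reached 1 after 8 halvings

8


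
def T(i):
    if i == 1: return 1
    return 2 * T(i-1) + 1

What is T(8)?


T(8) = 2 * T(7) + 1
T(7) = 2 * T(6) + 1
T(6) = 2 * T(5) + 1
T(5) = 2 * T(4) + 1
T(4) = 2 * T(3) + 1
T(3) = 2 * T(2) + 1
T(2) = 2 * T(1) + 1
T(1) = 1  (base case)
T(2) = 2 * 1 + 1 = 3
T(3) = 2 * 3 + 1 = 7
T(4) = 2 * 7 + 1 = 15
T(5) = 2 * 15 + 1 = 31
T(6) = 2 * 31 + 1 = 63
T(7) = 2 * 63 + 1 = 127
T(8) = 2 * 127 + 1 = 255

255


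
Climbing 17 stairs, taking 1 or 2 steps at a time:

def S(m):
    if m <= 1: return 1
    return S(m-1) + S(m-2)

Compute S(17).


Building up from base cases:
S(0) = 1
S(1) = 1
S(2) = S(1) + S(0) = 1 + 1 = 2
S(3) = S(2) + S(1) = 2 + 1 = 3
S(4) = S(3) + S(2) = 3 + 2 = 5
S(5) = S(4) + S(3) = 5 + 3 = 8
S(6) = S(5) + S(4) = 8 + 5 = 13
S(7) = S(6) + S(5) = 13 + 8 = 21
S(8) = S(7) + S(6) = 21 + 13 = 34
S(9) = S(8) + S(7) = 34 + 21 = 55
S(10) = S(9) + S(8) = 55 + 34 = 89
S(11) = S(10) + S(9) = 89 + 55 = 144
S(12) = S(11) + S(10) = 144 + 89 = 233
S(13) = S(12) + S(11) = 233 + 144 = 377
S(14) = S(13) + S(12) = 377 + 233 = 610
S(15) = S(14) + S(13) = 610 + 377 = 987
S(16) = S(15) + S(14) = 987 + 610 = 1597
S(17) = S(16) + S(15) = 1597 + 987 = 2584

2584


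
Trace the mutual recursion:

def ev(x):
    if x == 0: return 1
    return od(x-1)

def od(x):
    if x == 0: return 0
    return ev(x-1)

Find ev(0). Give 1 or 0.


ev(0) = 1  (base case)
Result: 1

1


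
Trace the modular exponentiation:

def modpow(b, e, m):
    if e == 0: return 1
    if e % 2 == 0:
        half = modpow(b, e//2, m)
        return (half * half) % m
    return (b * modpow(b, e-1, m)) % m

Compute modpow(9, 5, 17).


modpow(9, 5, 17): e is odd, compute modpow(9, 4, 17)
  modpow(9, 4, 17): e is even, compute modpow(9, 2, 17)
    modpow(9, 2, 17): e is even, compute modpow(9, 1, 17)
      modpow(9, 1, 17): e is odd, compute modpow(9, 0, 17)
        modpow(9, 0, 17) = 1
      (9 * 1) % 17 = 9
    half=9, (9*9) % 17 = 13
  half=13, (13*13) % 17 = 16
(9 * 16) % 17 = 8

8


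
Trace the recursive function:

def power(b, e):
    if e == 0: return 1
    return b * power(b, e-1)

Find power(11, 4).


power(11, 4)
= 11 * power(11, 3)
= 11 * 11 * power(11, 2)
= 11 * 11 * 11 * power(11, 1)
= 11 * 11 * 11 * 11 * power(11, 0)
= 11 * 11 * 11 * 11 * 1
= 14641

14641


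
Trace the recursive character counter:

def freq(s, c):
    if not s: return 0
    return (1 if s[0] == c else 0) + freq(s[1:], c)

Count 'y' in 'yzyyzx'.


s[0]='y' == 'y' -> 1
s[0]='z' != 'y' -> 0
s[0]='y' == 'y' -> 1
s[0]='y' == 'y' -> 1
s[0]='z' != 'y' -> 0
s[0]='x' != 'y' -> 0
Sum: 1 + 0 + 1 + 1 + 0 + 0 = 3

3


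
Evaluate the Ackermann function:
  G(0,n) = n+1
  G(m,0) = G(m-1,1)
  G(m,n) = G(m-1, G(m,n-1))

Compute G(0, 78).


G(0, 78) = 79
Result: G(0, 78) = 79

79


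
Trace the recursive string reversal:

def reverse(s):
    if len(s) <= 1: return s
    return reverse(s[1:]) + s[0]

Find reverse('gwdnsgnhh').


reverse('gwdnsgnhh') = reverse('wdnsgnhh') + 'g'
reverse('wdnsgnhh') = reverse('dnsgnhh') + 'w'
reverse('dnsgnhh') = reverse('nsgnhh') + 'd'
reverse('nsgnhh') = reverse('sgnhh') + 'n'
reverse('sgnhh') = reverse('gnhh') + 's'
reverse('gnhh') = reverse('nhh') + 'g'
reverse('nhh') = reverse('hh') + 'n'
reverse('hh') = reverse('h') + 'h'
reverse('h') = 'h'  (base case)
Concatenating: 'h' + 'h' + 'n' + 'g' + 's' + 'n' + 'd' + 'w' + 'g' = 'hhngsndwg'

hhngsndwg


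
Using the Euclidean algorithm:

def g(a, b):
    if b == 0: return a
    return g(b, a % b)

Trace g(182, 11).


g(182, 11) = g(11, 6)
g(11, 6) = g(6, 5)
g(6, 5) = g(5, 1)
g(5, 1) = g(1, 0)
g(1, 0) = 1  (base case)

1


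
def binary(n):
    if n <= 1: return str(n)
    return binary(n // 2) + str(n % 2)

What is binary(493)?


binary(493) = binary(246) + '1'
binary(246) = binary(123) + '0'
binary(123) = binary(61) + '1'
binary(61) = binary(30) + '1'
binary(30) = binary(15) + '0'
binary(15) = binary(7) + '1'
binary(7) = binary(3) + '1'
binary(3) = binary(1) + '1'
binary(1) = '1'  (base case)
Concatenating: '1' + '1' + '1' + '1' + '0' + '1' + '1' + '0' + '1' = '111101101'

111101101


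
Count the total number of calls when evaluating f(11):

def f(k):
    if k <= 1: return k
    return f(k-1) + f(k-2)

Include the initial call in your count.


Let C(n) = total calls for f(n)
C(0) = 1, C(1) = 1
C(2) = 1 + C(1) + C(0) = 1 + 1 + 1 = 3
C(3) = 1 + C(2) + C(1) = 1 + 3 + 1 = 5
C(4) = 1 + C(3) + C(2) = 1 + 5 + 3 = 9
C(5) = 1 + C(4) + C(3) = 1 + 9 + 5 = 15
C(6) = 1 + C(5) + C(4) = 1 + 15 + 9 = 25
C(7) = 1 + C(6) + C(5) = 1 + 25 + 15 = 41
C(8) = 1 + C(7) + C(6) = 1 + 41 + 25 = 67
C(9) = 1 + C(8) + C(7) = 1 + 67 + 41 = 109
C(10) = 1 + C(9) + C(8) = 1 + 109 + 67 = 177
C(11) = 1 + C(10) + C(9) = 1 + 177 + 109 = 287

287


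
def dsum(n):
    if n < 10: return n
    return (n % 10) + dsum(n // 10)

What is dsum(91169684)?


dsum(91169684) = 4 + dsum(9116968)
dsum(9116968) = 8 + dsum(911696)
dsum(911696) = 6 + dsum(91169)
dsum(91169) = 9 + dsum(9116)
dsum(9116) = 6 + dsum(911)
dsum(911) = 1 + dsum(91)
dsum(91) = 1 + dsum(9)
dsum(9) = 9  (base case)
Total: 4 + 8 + 6 + 9 + 6 + 1 + 1 + 9 = 44

44


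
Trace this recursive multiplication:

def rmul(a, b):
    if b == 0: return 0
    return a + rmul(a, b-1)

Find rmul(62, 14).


rmul(62, 14) = 62 + rmul(62, 13)
rmul(62, 13) = 62 + rmul(62, 12)
rmul(62, 12) = 62 + rmul(62, 11)
rmul(62, 11) = 62 + rmul(62, 10)
rmul(62, 10) = 62 + rmul(62, 9)
rmul(62, 9) = 62 + rmul(62, 8)
rmul(62, 8) = 62 + rmul(62, 7)
rmul(62, 7) = 62 + rmul(62, 6)
rmul(62, 6) = 62 + rmul(62, 5)
rmul(62, 5) = 62 + rmul(62, 4)
rmul(62, 4) = 62 + rmul(62, 3)
rmul(62, 3) = 62 + rmul(62, 2)
rmul(62, 2) = 62 + rmul(62, 1)
rmul(62, 1) = 62 + rmul(62, 0)
rmul(62, 0) = 0  (base case)
Total: 62 + 62 + 62 + 62 + 62 + 62 + 62 + 62 + 62 + 62 + 62 + 62 + 62 + 62 + 0 = 868

868


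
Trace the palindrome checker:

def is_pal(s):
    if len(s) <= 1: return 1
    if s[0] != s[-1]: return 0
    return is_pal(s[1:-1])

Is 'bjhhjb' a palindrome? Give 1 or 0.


is_pal('bjhhjb'): s[0]='b' == s[-1]='b' -> check is_pal('jhhj')
is_pal('jhhj'): s[0]='j' == s[-1]='j' -> check is_pal('hh')
is_pal('hh'): s[0]='h' == s[-1]='h' -> check is_pal('')
is_pal(''): len <= 1 -> return 1  (base case)
Result: 1 (palindrome)

1


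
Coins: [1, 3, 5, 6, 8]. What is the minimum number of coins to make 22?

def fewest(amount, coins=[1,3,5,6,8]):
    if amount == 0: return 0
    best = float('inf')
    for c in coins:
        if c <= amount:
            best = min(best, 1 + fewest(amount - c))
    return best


Building up with DP:
fewest(0) = 0
fewest(1) = min(1+fewest(0)=1+0=1) = 1
fewest(2) = min(1+fewest(1)=1+1=2) = 2
fewest(3) = min(1+fewest(2)=1+2=3, 1+fewest(0)=1+0=1) = 1
fewest(4) = min(1+fewest(3)=1+1=2, 1+fewest(1)=1+1=2) = 2
fewest(5) = min(1+fewest(4)=1+2=3, 1+fewest(2)=1+2=3, 1+fewest(0)=1+0=1) = 1
fewest(6) = min(1+fewest(5)=1+1=2, 1+fewest(3)=1+1=2, 1+fewest(1)=1+1=2, 1+fewest(0)=1+0=1) = 1
fewest(7) = min(1+fewest(6)=1+1=2, 1+fewest(4)=1+2=3, 1+fewest(2)=1+2=3, 1+fewest(1)=1+1=2) = 2
fewest(8) = min(1+fewest(7)=1+2=3, 1+fewest(5)=1+1=2, 1+fewest(3)=1+1=2, 1+fewest(2)=1+2=3, 1+fewest(0)=1+0=1) = 1
fewest(9) = min(1+fewest(8)=1+1=2, 1+fewest(6)=1+1=2, 1+fewest(4)=1+2=3, 1+fewest(3)=1+1=2, 1+fewest(1)=1+1=2) = 2
fewest(10) = min(1+fewest(9)=1+2=3, 1+fewest(7)=1+2=3, 1+fewest(5)=1+1=2, 1+fewest(4)=1+2=3, 1+fewest(2)=1+2=3) = 2
fewest(11) = min(1+fewest(10)=1+2=3, 1+fewest(8)=1+1=2, 1+fewest(6)=1+1=2, 1+fewest(5)=1+1=2, 1+fewest(3)=1+1=2) = 2
fewest(12) = min(1+fewest(11)=1+2=3, 1+fewest(9)=1+2=3, 1+fewest(7)=1+2=3, 1+fewest(6)=1+1=2, 1+fewest(4)=1+2=3) = 2
fewest(13) = min(1+fewest(12)=1+2=3, 1+fewest(10)=1+2=3, 1+fewest(8)=1+1=2, 1+fewest(7)=1+2=3, 1+fewest(5)=1+1=2) = 2
fewest(14) = min(1+fewest(13)=1+2=3, 1+fewest(11)=1+2=3, 1+fewest(9)=1+2=3, 1+fewest(8)=1+1=2, 1+fewest(6)=1+1=2) = 2
fewest(15) = min(1+fewest(14)=1+2=3, 1+fewest(12)=1+2=3, 1+fewest(10)=1+2=3, 1+fewest(9)=1+2=3, 1+fewest(7)=1+2=3) = 3
fewest(16) = min(1+fewest(15)=1+3=4, 1+fewest(13)=1+2=3, 1+fewest(11)=1+2=3, 1+fewest(10)=1+2=3, 1+fewest(8)=1+1=2) = 2
fewest(17) = min(1+fewest(16)=1+2=3, 1+fewest(14)=1+2=3, 1+fewest(12)=1+2=3, 1+fewest(11)=1+2=3, 1+fewest(9)=1+2=3) = 3
fewest(18) = min(1+fewest(17)=1+3=4, 1+fewest(15)=1+3=4, 1+fewest(13)=1+2=3, 1+fewest(12)=1+2=3, 1+fewest(10)=1+2=3) = 3
fewest(19) = min(1+fewest(18)=1+3=4, 1+fewest(16)=1+2=3, 1+fewest(14)=1+2=3, 1+fewest(13)=1+2=3, 1+fewest(11)=1+2=3) = 3
fewest(20) = min(1+fewest(19)=1+3=4, 1+fewest(17)=1+3=4, 1+fewest(15)=1+3=4, 1+fewest(14)=1+2=3, 1+fewest(12)=1+2=3) = 3
fewest(21) = min(1+fewest(20)=1+3=4, 1+fewest(18)=1+3=4, 1+fewest(16)=1+2=3, 1+fewest(15)=1+3=4, 1+fewest(13)=1+2=3) = 3
fewest(22) = min(1+fewest(21)=1+3=4, 1+fewest(19)=1+3=4, 1+fewest(17)=1+3=4, 1+fewest(16)=1+2=3, 1+fewest(14)=1+2=3) = 3

3


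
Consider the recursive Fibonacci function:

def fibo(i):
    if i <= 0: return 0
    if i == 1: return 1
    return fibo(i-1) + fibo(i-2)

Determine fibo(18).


Computing fibo(18) bottom-up:
fibo(0) = 0
fibo(1) = 1
fibo(2) = fibo(1) + fibo(0) = 1 + 0 = 1
fibo(3) = fibo(2) + fibo(1) = 1 + 1 = 2
fibo(4) = fibo(3) + fibo(2) = 2 + 1 = 3
fibo(5) = fibo(4) + fibo(3) = 3 + 2 = 5
fibo(6) = fibo(5) + fibo(4) = 5 + 3 = 8
fibo(7) = fibo(6) + fibo(5) = 8 + 5 = 13
fibo(8) = fibo(7) + fibo(6) = 13 + 8 = 21
fibo(9) = fibo(8) + fibo(7) = 21 + 13 = 34
fibo(10) = fibo(9) + fibo(8) = 34 + 21 = 55
fibo(11) = fibo(10) + fibo(9) = 55 + 34 = 89
fibo(12) = fibo(11) + fibo(10) = 89 + 55 = 144
fibo(13) = fibo(12) + fibo(11) = 144 + 89 = 233
fibo(14) = fibo(13) + fibo(12) = 233 + 144 = 377
fibo(15) = fibo(14) + fibo(13) = 377 + 233 = 610
fibo(16) = fibo(15) + fibo(14) = 610 + 377 = 987
fibo(17) = fibo(16) + fibo(15) = 987 + 610 = 1597
fibo(18) = fibo(17) + fibo(16) = 1597 + 987 = 2584

2584


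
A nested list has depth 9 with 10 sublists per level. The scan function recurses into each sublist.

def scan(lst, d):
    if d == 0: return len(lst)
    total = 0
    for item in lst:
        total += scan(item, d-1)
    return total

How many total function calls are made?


At depth 0 (root): 1 call
At depth 1: each of 1 parents calls scan on 10 children = 10 calls
At depth 2: each of 10 parents calls scan on 10 children = 100 calls
At depth 3: each of 100 parents calls scan on 10 children = 1000 calls
At depth 4: each of 1000 parents calls scan on 10 children = 10000 calls
At depth 5: each of 10000 parents calls scan on 10 children = 100000 calls
At depth 6: each of 100000 parents calls scan on 10 children = 1000000 calls
At depth 7: each of 1000000 parents calls scan on 10 children = 10000000 calls
At depth 8: each of 10000000 parents calls scan on 10 children = 100000000 calls
At depth 9: each of 100000000 parents calls scan on 10 children = 1000000000 calls
Total: 1 + 10 + 100 + 1000 + 10000 + 100000 + 1000000 + 10000000 + 100000000 + 1000000000 = 1111111111

1111111111


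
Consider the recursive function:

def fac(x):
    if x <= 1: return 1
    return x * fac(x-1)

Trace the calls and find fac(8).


fac(8)
= 8 * fac(7)
= 8 * 7 * fac(6)
= 8 * 7 * 6 * fac(5)
= 8 * 7 * 6 * 5 * fac(4)
= 8 * 7 * 6 * 5 * 4 * fac(3)
= 8 * 7 * 6 * 5 * 4 * 3 * fac(2)
= 8 * 7 * 6 * 5 * 4 * 3 * 2 * fac(1)
= 8 * 7 * 6 * 5 * 4 * 3 * 2 * 1
= 40320

40320


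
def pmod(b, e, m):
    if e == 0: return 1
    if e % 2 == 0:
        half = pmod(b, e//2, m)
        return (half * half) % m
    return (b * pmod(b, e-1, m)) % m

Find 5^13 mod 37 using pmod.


pmod(5, 13, 37): e is odd, compute pmod(5, 12, 37)
  pmod(5, 12, 37): e is even, compute pmod(5, 6, 37)
    pmod(5, 6, 37): e is even, compute pmod(5, 3, 37)
      pmod(5, 3, 37): e is odd, compute pmod(5, 2, 37)
        pmod(5, 2, 37): e is even, compute pmod(5, 1, 37)
          pmod(5, 1, 37): e is odd, compute pmod(5, 0, 37)
          pmod(5, 0, 37) = 1
          (5 * 1) % 37 = 5
        half=5, (5*5) % 37 = 25
      (5 * 25) % 37 = 14
    half=14, (14*14) % 37 = 11
  half=11, (11*11) % 37 = 10
(5 * 10) % 37 = 13

13


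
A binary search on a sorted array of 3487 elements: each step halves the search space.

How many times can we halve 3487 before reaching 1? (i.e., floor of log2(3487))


3487 / 2 = 1743
1743 / 2 = 871
871 / 2 = 435
435 / 2 = 217
217 / 2 = 108
108 / 2 = 54
54 / 2 = 27
27 / 2 = 13
13 / 2 = 6
6 / 2 = 3
3 / 2 = 1
Reached 1 after 11 halvings

11


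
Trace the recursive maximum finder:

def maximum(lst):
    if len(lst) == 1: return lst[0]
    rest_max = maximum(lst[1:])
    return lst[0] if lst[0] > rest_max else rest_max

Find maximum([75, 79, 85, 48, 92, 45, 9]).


maximum([75, 79, 85, 48, 92, 45, 9]): compare 75 with maximum([79, 85, 48, 92, 45, 9])
maximum([79, 85, 48, 92, 45, 9]): compare 79 with maximum([85, 48, 92, 45, 9])
maximum([85, 48, 92, 45, 9]): compare 85 with maximum([48, 92, 45, 9])
maximum([48, 92, 45, 9]): compare 48 with maximum([92, 45, 9])
maximum([92, 45, 9]): compare 92 with maximum([45, 9])
maximum([45, 9]): compare 45 with maximum([9])
maximum([9]) = 9  (base case)
Compare 45 with 9 -> 45
Compare 92 with 45 -> 92
Compare 48 with 92 -> 92
Compare 85 with 92 -> 92
Compare 79 with 92 -> 92
Compare 75 with 92 -> 92

92


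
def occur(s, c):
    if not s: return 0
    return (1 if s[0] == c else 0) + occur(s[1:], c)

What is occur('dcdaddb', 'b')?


s[0]='d' != 'b' -> 0
s[0]='c' != 'b' -> 0
s[0]='d' != 'b' -> 0
s[0]='a' != 'b' -> 0
s[0]='d' != 'b' -> 0
s[0]='d' != 'b' -> 0
s[0]='b' == 'b' -> 1
Sum: 0 + 0 + 0 + 0 + 0 + 0 + 1 = 1

1


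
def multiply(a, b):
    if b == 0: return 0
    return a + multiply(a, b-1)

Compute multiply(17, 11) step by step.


multiply(17, 11) = 17 + multiply(17, 10)
multiply(17, 10) = 17 + multiply(17, 9)
multiply(17, 9) = 17 + multiply(17, 8)
multiply(17, 8) = 17 + multiply(17, 7)
multiply(17, 7) = 17 + multiply(17, 6)
multiply(17, 6) = 17 + multiply(17, 5)
multiply(17, 5) = 17 + multiply(17, 4)
multiply(17, 4) = 17 + multiply(17, 3)
multiply(17, 3) = 17 + multiply(17, 2)
multiply(17, 2) = 17 + multiply(17, 1)
multiply(17, 1) = 17 + multiply(17, 0)
multiply(17, 0) = 0  (base case)
Total: 17 + 17 + 17 + 17 + 17 + 17 + 17 + 17 + 17 + 17 + 17 + 0 = 187

187


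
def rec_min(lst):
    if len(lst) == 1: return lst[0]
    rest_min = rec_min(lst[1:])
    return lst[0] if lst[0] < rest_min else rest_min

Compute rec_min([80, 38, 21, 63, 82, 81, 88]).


rec_min([80, 38, 21, 63, 82, 81, 88]): compare 80 with rec_min([38, 21, 63, 82, 81, 88])
rec_min([38, 21, 63, 82, 81, 88]): compare 38 with rec_min([21, 63, 82, 81, 88])
rec_min([21, 63, 82, 81, 88]): compare 21 with rec_min([63, 82, 81, 88])
rec_min([63, 82, 81, 88]): compare 63 with rec_min([82, 81, 88])
rec_min([82, 81, 88]): compare 82 with rec_min([81, 88])
rec_min([81, 88]): compare 81 with rec_min([88])
rec_min([88]) = 88  (base case)
Compare 81 with 88 -> 81
Compare 82 with 81 -> 81
Compare 63 with 81 -> 63
Compare 21 with 63 -> 21
Compare 38 with 21 -> 21
Compare 80 with 21 -> 21

21


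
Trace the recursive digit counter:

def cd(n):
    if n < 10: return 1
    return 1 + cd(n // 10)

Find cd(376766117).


cd(376766117) = 1 + cd(37676611)
cd(37676611) = 1 + cd(3767661)
cd(3767661) = 1 + cd(376766)
cd(376766) = 1 + cd(37676)
cd(37676) = 1 + cd(3767)
cd(3767) = 1 + cd(376)
cd(376) = 1 + cd(37)
cd(37) = 1 + cd(3)
cd(3) = 1  (base case: 3 < 10)
Unwinding: 1 + 1 + 1 + 1 + 1 + 1 + 1 + 1 + 1 = 9

9


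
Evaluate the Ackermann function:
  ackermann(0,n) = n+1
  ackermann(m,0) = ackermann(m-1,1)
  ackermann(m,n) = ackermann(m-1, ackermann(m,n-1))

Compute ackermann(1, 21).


ackermann(1, 21) = ackermann(0, ackermann(1, 20))
  ackermann(1, 20) = ackermann(0, ackermann(1, 19))
    ackermann(1, 19) = ackermann(0, ackermann(1, 18))
      ackermann(1, 18) = ackermann(0, ackermann(1, 17))
        ackermann(1, 17) = ackermann(0, ackermann(1, 16))
          ackermann(1, 16) = ackermann(0, ackermann(1, 15))
          ackermann(1, 15) = ackermann(0, ackermann(1, 14))
          ackermann(1, 14) = ackermann(0, ackermann(1, 13))
          ackermann(1, 13) = ackermann(0, ackermann(1, 12))
          ackermann(1, 12) = ackermann(0, ackermann(1, 11))
          ackermann(1, 11) = ackermann(0, ackermann(1, 10))
          ackermann(1, 10) = ackermann(0, ackermann(1, 9))
          ackermann(1, 9) = ackermann(0, ackermann(1, 8))
          ackermann(1, 8) = ackermann(0, ackermann(1, 7))
          ackermann(1, 7) = ackermann(0, ackermann(1, 6))
          ackermann(1, 6) = ackermann(0, ackermann(1, 5))
          ackermann(1, 5) = ackermann(0, ackermann(1, 4))
          ackermann(1, 4) = ackermann(0, ackermann(1, 3))
          ackermann(1, 3) = ackermann(0, ackermann(1, 2))
          ackermann(1, 2) = ackermann(0, ackermann(1, 1))
          ackermann(1, 1) = ackermann(0, ackermann(1, 0))
          ackermann(1, 0) = ackermann(0, 1)
          ackermann(0, 1) = 2
            = ackermann(0, 2)
          ackermann(0, 2) = 3
... (trace truncated)
Result: ackermann(1, 21) = 23

23


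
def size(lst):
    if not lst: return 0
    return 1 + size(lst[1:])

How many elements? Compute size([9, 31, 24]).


size([9, 31, 24]) = 1 + size([31, 24])
size([31, 24]) = 1 + size([24])
size([24]) = 1 + size([])
size([]) = 0  (base case)
Unwinding: 1 + 1 + 1 + 0 = 3

3


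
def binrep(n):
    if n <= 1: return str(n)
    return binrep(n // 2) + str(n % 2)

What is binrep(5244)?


binrep(5244) = binrep(2622) + '0'
binrep(2622) = binrep(1311) + '0'
binrep(1311) = binrep(655) + '1'
binrep(655) = binrep(327) + '1'
binrep(327) = binrep(163) + '1'
binrep(163) = binrep(81) + '1'
binrep(81) = binrep(40) + '1'
binrep(40) = binrep(20) + '0'
binrep(20) = binrep(10) + '0'
binrep(10) = binrep(5) + '0'
binrep(5) = binrep(2) + '1'
binrep(2) = binrep(1) + '0'
binrep(1) = '1'  (base case)
Concatenating: '1' + '0' + '1' + '0' + '0' + '0' + '1' + '1' + '1' + '1' + '1' + '0' + '0' = '1010001111100'

1010001111100


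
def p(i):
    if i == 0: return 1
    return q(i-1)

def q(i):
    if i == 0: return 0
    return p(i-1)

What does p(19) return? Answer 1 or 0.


p(19) = q(18)
q(18) = p(17)
p(17) = q(16)
q(16) = p(15)
p(15) = q(14)
q(14) = p(13)
p(13) = q(12)
q(12) = p(11)
p(11) = q(10)
q(10) = p(9)
p(9) = q(8)
q(8) = p(7)
p(7) = q(6)
q(6) = p(5)
p(5) = q(4)
q(4) = p(3)
p(3) = q(2)
q(2) = p(1)
p(1) = q(0)
q(0) = 0  (base case)
Result: 0

0


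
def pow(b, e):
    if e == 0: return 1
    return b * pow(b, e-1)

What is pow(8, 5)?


pow(8, 5)
= 8 * pow(8, 4)
= 8 * 8 * pow(8, 3)
= 8 * 8 * 8 * pow(8, 2)
= 8 * 8 * 8 * 8 * pow(8, 1)
= 8 * 8 * 8 * 8 * 8 * pow(8, 0)
= 8 * 8 * 8 * 8 * 8 * 1
= 32768

32768


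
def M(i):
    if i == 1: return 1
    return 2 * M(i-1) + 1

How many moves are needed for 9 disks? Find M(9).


M(9) = 2 * M(8) + 1
M(8) = 2 * M(7) + 1
M(7) = 2 * M(6) + 1
M(6) = 2 * M(5) + 1
M(5) = 2 * M(4) + 1
M(4) = 2 * M(3) + 1
M(3) = 2 * M(2) + 1
M(2) = 2 * M(1) + 1
M(1) = 1  (base case)
M(2) = 2 * 1 + 1 = 3
M(3) = 2 * 3 + 1 = 7
M(4) = 2 * 7 + 1 = 15
M(5) = 2 * 15 + 1 = 31
M(6) = 2 * 31 + 1 = 63
M(7) = 2 * 63 + 1 = 127
M(8) = 2 * 127 + 1 = 255
M(9) = 2 * 255 + 1 = 511

511


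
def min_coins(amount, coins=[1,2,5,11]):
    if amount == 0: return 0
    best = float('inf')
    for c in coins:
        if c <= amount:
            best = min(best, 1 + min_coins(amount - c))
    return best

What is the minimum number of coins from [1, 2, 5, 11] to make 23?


Building up with DP:
min_coins(0) = 0
min_coins(1) = min(1+min_coins(0)=1+0=1) = 1
min_coins(2) = min(1+min_coins(1)=1+1=2, 1+min_coins(0)=1+0=1) = 1
min_coins(3) = min(1+min_coins(2)=1+1=2, 1+min_coins(1)=1+1=2) = 2
min_coins(4) = min(1+min_coins(3)=1+2=3, 1+min_coins(2)=1+1=2) = 2
min_coins(5) = min(1+min_coins(4)=1+2=3, 1+min_coins(3)=1+2=3, 1+min_coins(0)=1+0=1) = 1
min_coins(6) = min(1+min_coins(5)=1+1=2, 1+min_coins(4)=1+2=3, 1+min_coins(1)=1+1=2) = 2
min_coins(7) = min(1+min_coins(6)=1+2=3, 1+min_coins(5)=1+1=2, 1+min_coins(2)=1+1=2) = 2
min_coins(8) = min(1+min_coins(7)=1+2=3, 1+min_coins(6)=1+2=3, 1+min_coins(3)=1+2=3) = 3
min_coins(9) = min(1+min_coins(8)=1+3=4, 1+min_coins(7)=1+2=3, 1+min_coins(4)=1+2=3) = 3
min_coins(10) = min(1+min_coins(9)=1+3=4, 1+min_coins(8)=1+3=4, 1+min_coins(5)=1+1=2) = 2
min_coins(11) = min(1+min_coins(10)=1+2=3, 1+min_coins(9)=1+3=4, 1+min_coins(6)=1+2=3, 1+min_coins(0)=1+0=1) = 1
min_coins(12) = min(1+min_coins(11)=1+1=2, 1+min_coins(10)=1+2=3, 1+min_coins(7)=1+2=3, 1+min_coins(1)=1+1=2) = 2
min_coins(13) = min(1+min_coins(12)=1+2=3, 1+min_coins(11)=1+1=2, 1+min_coins(8)=1+3=4, 1+min_coins(2)=1+1=2) = 2
min_coins(14) = min(1+min_coins(13)=1+2=3, 1+min_coins(12)=1+2=3, 1+min_coins(9)=1+3=4, 1+min_coins(3)=1+2=3) = 3
min_coins(15) = min(1+min_coins(14)=1+3=4, 1+min_coins(13)=1+2=3, 1+min_coins(10)=1+2=3, 1+min_coins(4)=1+2=3) = 3
min_coins(16) = min(1+min_coins(15)=1+3=4, 1+min_coins(14)=1+3=4, 1+min_coins(11)=1+1=2, 1+min_coins(5)=1+1=2) = 2
min_coins(17) = min(1+min_coins(16)=1+2=3, 1+min_coins(15)=1+3=4, 1+min_coins(12)=1+2=3, 1+min_coins(6)=1+2=3) = 3
min_coins(18) = min(1+min_coins(17)=1+3=4, 1+min_coins(16)=1+2=3, 1+min_coins(13)=1+2=3, 1+min_coins(7)=1+2=3) = 3
min_coins(19) = min(1+min_coins(18)=1+3=4, 1+min_coins(17)=1+3=4, 1+min_coins(14)=1+3=4, 1+min_coins(8)=1+3=4) = 4
min_coins(20) = min(1+min_coins(19)=1+4=5, 1+min_coins(18)=1+3=4, 1+min_coins(15)=1+3=4, 1+min_coins(9)=1+3=4) = 4
min_coins(21) = min(1+min_coins(20)=1+4=5, 1+min_coins(19)=1+4=5, 1+min_coins(16)=1+2=3, 1+min_coins(10)=1+2=3) = 3
min_coins(22) = min(1+min_coins(21)=1+3=4, 1+min_coins(20)=1+4=5, 1+min_coins(17)=1+3=4, 1+min_coins(11)=1+1=2) = 2
min_coins(23) = min(1+min_coins(22)=1+2=3, 1+min_coins(21)=1+3=4, 1+min_coins(18)=1+3=4, 1+min_coins(12)=1+2=3) = 3

3


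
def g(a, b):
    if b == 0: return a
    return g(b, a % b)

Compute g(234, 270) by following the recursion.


g(234, 270) = g(270, 234)
g(270, 234) = g(234, 36)
g(234, 36) = g(36, 18)
g(36, 18) = g(18, 0)
g(18, 0) = 18  (base case)

18


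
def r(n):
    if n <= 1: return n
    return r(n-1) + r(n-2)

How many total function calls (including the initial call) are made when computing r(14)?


Let C(n) = total calls for r(n)
C(0) = 1, C(1) = 1
C(2) = 1 + C(1) + C(0) = 1 + 1 + 1 = 3
C(3) = 1 + C(2) + C(1) = 1 + 3 + 1 = 5
C(4) = 1 + C(3) + C(2) = 1 + 5 + 3 = 9
C(5) = 1 + C(4) + C(3) = 1 + 9 + 5 = 15
C(6) = 1 + C(5) + C(4) = 1 + 15 + 9 = 25
C(7) = 1 + C(6) + C(5) = 1 + 25 + 15 = 41
C(8) = 1 + C(7) + C(6) = 1 + 41 + 25 = 67
C(9) = 1 + C(8) + C(7) = 1 + 67 + 41 = 109
C(10) = 1 + C(9) + C(8) = 1 + 109 + 67 = 177
C(11) = 1 + C(10) + C(9) = 1 + 177 + 109 = 287
C(12) = 1 + C(11) + C(10) = 1 + 287 + 177 = 465
C(13) = 1 + C(12) + C(11) = 1 + 465 + 287 = 753
C(14) = 1 + C(13) + C(12) = 1 + 753 + 465 = 1219

1219


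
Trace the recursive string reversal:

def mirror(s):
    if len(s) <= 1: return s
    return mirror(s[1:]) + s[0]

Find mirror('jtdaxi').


mirror('jtdaxi') = mirror('tdaxi') + 'j'
mirror('tdaxi') = mirror('daxi') + 't'
mirror('daxi') = mirror('axi') + 'd'
mirror('axi') = mirror('xi') + 'a'
mirror('xi') = mirror('i') + 'x'
mirror('i') = 'i'  (base case)
Concatenating: 'i' + 'x' + 'a' + 'd' + 't' + 'j' = 'ixadtj'

ixadtj


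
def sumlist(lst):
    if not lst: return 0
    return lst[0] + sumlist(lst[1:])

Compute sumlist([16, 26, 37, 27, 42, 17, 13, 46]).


sumlist([16, 26, 37, 27, 42, 17, 13, 46]) = 16 + sumlist([26, 37, 27, 42, 17, 13, 46])
sumlist([26, 37, 27, 42, 17, 13, 46]) = 26 + sumlist([37, 27, 42, 17, 13, 46])
sumlist([37, 27, 42, 17, 13, 46]) = 37 + sumlist([27, 42, 17, 13, 46])
sumlist([27, 42, 17, 13, 46]) = 27 + sumlist([42, 17, 13, 46])
sumlist([42, 17, 13, 46]) = 42 + sumlist([17, 13, 46])
sumlist([17, 13, 46]) = 17 + sumlist([13, 46])
sumlist([13, 46]) = 13 + sumlist([46])
sumlist([46]) = 46 + sumlist([])
sumlist([]) = 0  (base case)
Total: 16 + 26 + 37 + 27 + 42 + 17 + 13 + 46 + 0 = 224

224


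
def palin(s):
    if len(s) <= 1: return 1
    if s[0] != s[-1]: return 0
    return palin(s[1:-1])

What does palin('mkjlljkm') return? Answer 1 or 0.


palin('mkjlljkm'): s[0]='m' == s[-1]='m' -> check palin('kjlljk')
palin('kjlljk'): s[0]='k' == s[-1]='k' -> check palin('jllj')
palin('jllj'): s[0]='j' == s[-1]='j' -> check palin('ll')
palin('ll'): s[0]='l' == s[-1]='l' -> check palin('')
palin(''): len <= 1 -> return 1  (base case)
Result: 1 (palindrome)

1


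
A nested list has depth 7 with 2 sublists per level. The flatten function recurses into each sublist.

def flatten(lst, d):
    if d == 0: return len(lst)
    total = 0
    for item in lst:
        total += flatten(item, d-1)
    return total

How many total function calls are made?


At depth 0 (root): 1 call
At depth 1: each of 1 parents calls flatten on 2 children = 2 calls
At depth 2: each of 2 parents calls flatten on 2 children = 4 calls
At depth 3: each of 4 parents calls flatten on 2 children = 8 calls
At depth 4: each of 8 parents calls flatten on 2 children = 16 calls
At depth 5: each of 16 parents calls flatten on 2 children = 32 calls
At depth 6: each of 32 parents calls flatten on 2 children = 64 calls
At depth 7: each of 64 parents calls flatten on 2 children = 128 calls
Total: 1 + 2 + 4 + 8 + 16 + 32 + 64 + 128 = 255

255


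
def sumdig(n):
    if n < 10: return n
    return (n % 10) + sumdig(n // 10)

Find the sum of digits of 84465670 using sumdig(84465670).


sumdig(84465670) = 0 + sumdig(8446567)
sumdig(8446567) = 7 + sumdig(844656)
sumdig(844656) = 6 + sumdig(84465)
sumdig(84465) = 5 + sumdig(8446)
sumdig(8446) = 6 + sumdig(844)
sumdig(844) = 4 + sumdig(84)
sumdig(84) = 4 + sumdig(8)
sumdig(8) = 8  (base case)
Total: 0 + 7 + 6 + 5 + 6 + 4 + 4 + 8 = 40

40
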